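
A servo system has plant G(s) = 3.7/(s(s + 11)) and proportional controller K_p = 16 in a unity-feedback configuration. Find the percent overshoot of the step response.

4.03%

Closed-loop characteristic equation: s² + 11s + 59.2 = 0, so ω_n = 7.694 rad/s and ζ = 11/(2·7.694) = 0.7148.
%OS = 100·exp(−πζ/√(1−ζ²)) = 100·exp(−π·0.7148/√0.489) = 4.03%.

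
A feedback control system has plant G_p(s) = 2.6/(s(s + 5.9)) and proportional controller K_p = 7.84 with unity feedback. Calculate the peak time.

T_p = 0.919 s

The closed-loop denominator s² + 5.9s + 20.38 gives ω_n = √20.38 = 4.515 and ζ = 5.9/(2ω_n) = 0.6534.
Damped frequency ω_d = ω_n√(1−ζ²) = 3.418 rad/s, so peak time T_p = π/ω_d = 0.919 s.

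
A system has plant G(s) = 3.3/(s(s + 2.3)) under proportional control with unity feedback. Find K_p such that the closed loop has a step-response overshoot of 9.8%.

From %OS = 100·exp(−πζ/√(1−ζ²)) = 9.8%, ζ = −ln(0.098)/√(π²+ln²(0.098)) = 0.5945.
Characteristic equation s² + 2.3s + 3.3K_p = 0 gives ζ = 2.3/(2√(3.3K_p)).
Setting ζ = 0.5945: √(3.3K_p) = 2.3/(2·0.5945) = 1.934, so K_p = 3.742/3.3 = 1.13.

K_p = 1.13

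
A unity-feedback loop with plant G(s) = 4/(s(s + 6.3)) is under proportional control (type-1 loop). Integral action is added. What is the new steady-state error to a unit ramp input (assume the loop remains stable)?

0

The integrator raises the loop to type 2, so K_v → ∞ and e_ss to a ramp is zero.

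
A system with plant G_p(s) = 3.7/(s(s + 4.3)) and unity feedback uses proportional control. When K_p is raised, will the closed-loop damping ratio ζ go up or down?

decrease

ζ = 4.3/(2√(3.7K_p)); increasing K_p raises the denominator, so ζ falls.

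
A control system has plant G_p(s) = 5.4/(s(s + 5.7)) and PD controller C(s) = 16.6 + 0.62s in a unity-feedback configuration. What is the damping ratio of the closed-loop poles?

ζ = 0.478

Forward path: (16.6 + 0.62s)·5.4/(s(s+5.7)). The closed-loop characteristic equation is s² + (5.7 + 5.4·0.62)s + 5.4·16.6 = 0.
That is s² + 9.048s + 89.64 = 0, so ω_n = 9.468 rad/s and ζ = 9.048/(2·9.468) = 0.4778.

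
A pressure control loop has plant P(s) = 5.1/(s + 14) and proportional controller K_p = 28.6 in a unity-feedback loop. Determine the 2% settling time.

Closed-loop transfer function: T(s) = K_p·P(s)/(1 + K_p·P(s)) = 145.9/(s + 14 + 145.9) = 145.9/(s + 159.9).
Time constant τ = 1/159.9 = 0.006255 s, so the 2% settling time is about 4τ = 0.025 s.

T_s ≈ 0.025 s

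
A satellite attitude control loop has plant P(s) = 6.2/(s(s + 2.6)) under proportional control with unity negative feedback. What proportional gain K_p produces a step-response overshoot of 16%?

K_p = 1.07

From %OS = 100·exp(−πζ/√(1−ζ²)) = 16%, ζ = −ln(0.16)/√(π²+ln²(0.16)) = 0.5039.
Characteristic equation s² + 2.6s + 6.2K_p = 0 gives ζ = 2.6/(2√(6.2K_p)).
Setting ζ = 0.5039: √(6.2K_p) = 2.6/(2·0.5039) = 2.58, so K_p = 6.657/6.2 = 1.07.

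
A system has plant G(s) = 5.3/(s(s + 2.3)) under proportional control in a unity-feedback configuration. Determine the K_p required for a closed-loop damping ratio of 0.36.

K_p = 1.93

Closed-loop characteristic equation: s² + 2.3s + K_p·5.3 = 0.
So ω_n = √(5.3K_p) and 2ζω_n = 2.3, giving ζ = 2.3/(2√(5.3K_p)).
Setting ζ = 0.36: √(5.3K_p) = 2.3/(2·0.36) = 3.194, so K_p = 10.2/5.3 = 1.93.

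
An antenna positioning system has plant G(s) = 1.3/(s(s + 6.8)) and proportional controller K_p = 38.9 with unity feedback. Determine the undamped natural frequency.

ω_n = 7.11 rad/s

The closed-loop denominator is s(s+6.8) + 38.9·1.3 = s² + 6.8s + 50.57.
So ω_n² = 50.57 ⇒ ω_n = 7.111 rad/s, and ζ = 6.8/(2ω_n) = 0.478.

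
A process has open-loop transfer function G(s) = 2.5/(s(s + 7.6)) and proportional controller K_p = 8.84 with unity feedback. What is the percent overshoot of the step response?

1.34%

From 1 + K_pG(s) = 0: s² + 7.6s + 22.1 = 0 ⇒ ω_n = 4.701, ζ = 0.8083.
%OS = 100·exp(−πζ/√(1−ζ²)) = 100·exp(−π·0.8083/√0.3466) = 1.34%.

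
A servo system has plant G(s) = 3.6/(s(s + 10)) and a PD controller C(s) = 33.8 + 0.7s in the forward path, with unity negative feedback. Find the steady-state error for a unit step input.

0

The open loop C(s)G(s) has a pole at the origin (type 1), so the static position error constant is infinite and e_ss = 1/(1+∞) = 0.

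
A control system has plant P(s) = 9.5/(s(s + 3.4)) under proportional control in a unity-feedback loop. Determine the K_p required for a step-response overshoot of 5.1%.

K_p = 0.643

From %OS = 100·exp(−πζ/√(1−ζ²)) = 5.1%, ζ = −ln(0.051)/√(π²+ln²(0.051)) = 0.6877.
Characteristic equation s² + 3.4s + 9.5K_p = 0 gives ζ = 3.4/(2√(9.5K_p)).
Setting ζ = 0.6877: √(9.5K_p) = 3.4/(2·0.6877) = 2.472, so K_p = 6.111/9.5 = 0.643.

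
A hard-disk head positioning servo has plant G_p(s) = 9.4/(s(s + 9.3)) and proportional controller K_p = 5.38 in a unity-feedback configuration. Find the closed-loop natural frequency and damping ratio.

ω_n = 7.11 rad/s, ζ = 0.654

With unity feedback the closed-loop characteristic equation is s² + 9.3s + 5.38·9.4 = s² + 9.3s + 50.57 = 0.
So ω_n² = 50.57 ⇒ ω_n = 7.111 rad/s, and ζ = 9.3/(2ω_n) = 0.654.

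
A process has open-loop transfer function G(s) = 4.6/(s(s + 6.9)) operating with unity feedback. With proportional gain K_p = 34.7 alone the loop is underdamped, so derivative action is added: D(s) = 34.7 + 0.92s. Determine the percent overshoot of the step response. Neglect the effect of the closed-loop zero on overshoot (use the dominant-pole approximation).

21.4%

Forward path: (34.7 + 0.92s)·4.6/(s(s+6.9)). The closed-loop characteristic equation is s² + (6.9 + 4.6·0.92)s + 4.6·34.7 = 0.
That is s² + 11.13s + 159.6 = 0, so ω_n = 12.63 rad/s and ζ = 11.13/(2·12.63) = 0.4406.
%OS = 100·exp(−πζ/√(1−ζ²)) = 21.4%.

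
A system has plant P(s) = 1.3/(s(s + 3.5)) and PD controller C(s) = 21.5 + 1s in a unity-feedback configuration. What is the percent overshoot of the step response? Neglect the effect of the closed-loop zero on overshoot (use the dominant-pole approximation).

Forward path: (21.5 + 1s)·1.3/(s(s+3.5)). The closed-loop characteristic equation is s² + (3.5 + 1.3·1)s + 1.3·21.5 = 0.
That is s² + 4.8s + 27.95 = 0, so ω_n = 5.287 rad/s and ζ = 4.8/(2·5.287) = 0.454.
%OS = 100·exp(−πζ/√(1−ζ²)) = 20.2%.

20.2%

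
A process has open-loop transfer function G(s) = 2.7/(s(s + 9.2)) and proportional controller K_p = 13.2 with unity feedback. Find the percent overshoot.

2.24%

From 1 + K_pG(s) = 0: s² + 9.2s + 35.64 = 0 ⇒ ω_n = 5.97, ζ = 0.7705.
%OS = 100·exp(−πζ/√(1−ζ²)) = 100·exp(−π·0.7705/√0.4063) = 2.24%.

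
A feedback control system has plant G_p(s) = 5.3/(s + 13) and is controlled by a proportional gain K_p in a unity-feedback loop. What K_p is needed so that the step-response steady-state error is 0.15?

K_p = 13.9

The loop is type 0, so e_ss(step) = 1/(1 + K_pos) with K_pos = K_p·G_p(0).
G_p(0) = 0.4077. Require 1/(1 + K_p·0.4077) = 0.15, so 1 + 0.4077·K_p = 6.667.
K_p = (6.667 − 1)/0.4077 = 13.9.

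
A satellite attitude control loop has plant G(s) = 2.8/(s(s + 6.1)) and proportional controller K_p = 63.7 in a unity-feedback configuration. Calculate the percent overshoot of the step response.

The closed-loop denominator s² + 6.1s + 178.4 gives ω_n = √178.4 = 13.36 and ζ = 6.1/(2ω_n) = 0.2284.
%OS = 100·exp(−πζ/√(1−ζ²)) = 100·exp(−π·0.2284/√0.9478) = 47.9%.

47.9%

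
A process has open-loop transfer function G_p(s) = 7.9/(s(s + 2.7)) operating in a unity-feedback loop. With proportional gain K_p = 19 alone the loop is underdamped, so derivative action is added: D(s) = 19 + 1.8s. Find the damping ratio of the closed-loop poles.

Forward path: (19 + 1.8s)·7.9/(s(s+2.7)). The closed-loop characteristic equation is s² + (2.7 + 7.9·1.8)s + 7.9·19 = 0.
That is s² + 16.92s + 150.1 = 0, so ω_n = 12.25 rad/s and ζ = 16.92/(2·12.25) = 0.6905.

ζ = 0.691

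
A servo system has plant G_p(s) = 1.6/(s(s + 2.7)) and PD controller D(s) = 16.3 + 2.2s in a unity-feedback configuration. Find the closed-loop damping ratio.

ζ = 0.609

Forward path: (16.3 + 2.2s)·1.6/(s(s+2.7)). The closed-loop characteristic equation is s² + (2.7 + 1.6·2.2)s + 1.6·16.3 = 0.
That is s² + 6.22s + 26.08 = 0, so ω_n = 5.107 rad/s and ζ = 6.22/(2·5.107) = 0.609.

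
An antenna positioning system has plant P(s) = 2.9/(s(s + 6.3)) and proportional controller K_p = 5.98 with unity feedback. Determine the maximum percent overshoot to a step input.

From 1 + K_pP(s) = 0: s² + 6.3s + 17.34 = 0 ⇒ ω_n = 4.164, ζ = 0.7564.
%OS = 100·exp(−πζ/√(1−ζ²)) = 100·exp(−π·0.7564/√0.4278) = 2.64%.

2.64%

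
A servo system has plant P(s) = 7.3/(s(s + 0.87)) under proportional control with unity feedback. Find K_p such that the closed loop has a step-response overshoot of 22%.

K_p = 0.138

From %OS = 100·exp(−πζ/√(1−ζ²)) = 22%, ζ = −ln(0.22)/√(π²+ln²(0.22)) = 0.4342.
Characteristic equation s² + 0.87s + 7.3K_p = 0 gives ζ = 0.87/(2√(7.3K_p)).
Setting ζ = 0.4342: √(7.3K_p) = 0.87/(2·0.4342) = 1.002, so K_p = 1.004/7.3 = 0.138.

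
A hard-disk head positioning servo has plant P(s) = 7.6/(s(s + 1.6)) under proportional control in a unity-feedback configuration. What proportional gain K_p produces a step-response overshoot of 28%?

K_p = 0.597

From %OS = 100·exp(−πζ/√(1−ζ²)) = 28%, ζ = −ln(0.28)/√(π²+ln²(0.28)) = 0.3755.
Characteristic equation s² + 1.6s + 7.6K_p = 0 gives ζ = 1.6/(2√(7.6K_p)).
Setting ζ = 0.3755: √(7.6K_p) = 1.6/(2·0.3755) = 2.13, so K_p = 4.538/7.6 = 0.597.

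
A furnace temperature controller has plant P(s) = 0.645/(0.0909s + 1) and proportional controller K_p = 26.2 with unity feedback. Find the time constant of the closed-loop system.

τ = 0.00508 s

Closed loop: T(s) = K_p·P/(1+K_p·P) = 16.9/(0.0909s + 1 + 16.9), with pole at s = −(1 + 16.9)/0.0909 = −196.9.
Closed-loop time constant τ = 1/196.9 = 0.00508 s.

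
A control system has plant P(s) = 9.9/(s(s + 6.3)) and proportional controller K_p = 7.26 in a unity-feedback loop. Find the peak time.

T_p = 0.399 s

The closed-loop denominator s² + 6.3s + 71.87 gives ω_n = √71.87 = 8.478 and ζ = 6.3/(2ω_n) = 0.3716.
Damped frequency ω_d = ω_n√(1−ζ²) = 7.871 rad/s, so peak time T_p = π/ω_d = 0.399 s.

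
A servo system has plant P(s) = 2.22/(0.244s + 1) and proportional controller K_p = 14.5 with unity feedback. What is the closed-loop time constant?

Closed loop: T(s) = K_p·P/(1+K_p·P) = 32.19/(0.244s + 1 + 32.19), with pole at s = −(1 + 32.19)/0.244 = −136.
Closed-loop time constant τ = 1/136 = 0.00735 s.

τ = 0.00735 s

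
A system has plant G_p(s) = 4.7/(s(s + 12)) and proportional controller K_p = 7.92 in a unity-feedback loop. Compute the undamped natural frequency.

With unity feedback the closed-loop characteristic equation is s² + 12s + 7.92·4.7 = s² + 12s + 37.22 = 0.
So ω_n² = 37.22 ⇒ ω_n = 6.101 rad/s, and ζ = 12/(2ω_n) = 0.983.

ω_n = 6.1 rad/s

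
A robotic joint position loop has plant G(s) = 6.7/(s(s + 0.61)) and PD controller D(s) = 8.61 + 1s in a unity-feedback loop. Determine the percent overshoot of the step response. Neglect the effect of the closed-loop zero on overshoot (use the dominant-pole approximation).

17.8%

Forward path: (8.61 + 1s)·6.7/(s(s+0.61)). The closed-loop characteristic equation is s² + (0.61 + 6.7·1)s + 6.7·8.61 = 0.
That is s² + 7.31s + 57.69 = 0, so ω_n = 7.595 rad/s and ζ = 7.31/(2·7.595) = 0.4812.
%OS = 100·exp(−πζ/√(1−ζ²)) = 17.8%.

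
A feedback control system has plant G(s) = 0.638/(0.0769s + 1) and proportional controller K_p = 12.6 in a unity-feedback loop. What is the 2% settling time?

T_s ≈ 0.034 s

Closed loop: T(s) = K_p·G/(1+K_p·G) = 8.039/(0.0769s + 1 + 8.039), with pole at s = −(1 + 8.039)/0.0769 = −117.5.
τ = 1/117.5 = 0.008508 s, so 2% settling time ≈ 4τ = 0.034 s.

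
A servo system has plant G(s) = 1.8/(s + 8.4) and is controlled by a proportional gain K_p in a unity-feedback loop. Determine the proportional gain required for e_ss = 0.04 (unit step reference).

K_p = 112

Steady-state error for a unit step on this type-0 loop is 1/(1 + K_p·G(0)).
G(0) = 0.2143. Require 1/(1 + K_p·0.2143) = 0.04, so 1 + 0.2143·K_p = 25.
K_p = (25 − 1)/0.2143 = 112.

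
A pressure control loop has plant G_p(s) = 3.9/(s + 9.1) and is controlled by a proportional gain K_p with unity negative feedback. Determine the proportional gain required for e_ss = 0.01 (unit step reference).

Steady-state error for a unit step on this type-0 loop is 1/(1 + K_p·G_p(0)).
G_p(0) = 0.4286. Require 1/(1 + K_p·0.4286) = 0.01, so 1 + 0.4286·K_p = 100.
K_p = (100 − 1)/0.4286 = 231.

K_p = 231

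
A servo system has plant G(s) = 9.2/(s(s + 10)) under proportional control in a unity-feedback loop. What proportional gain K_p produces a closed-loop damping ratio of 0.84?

K_p = 3.85

Closed-loop characteristic equation: s² + 10s + K_p·9.2 = 0.
So ω_n = √(9.2K_p) and 2ζω_n = 10, giving ζ = 10/(2√(9.2K_p)).
Setting ζ = 0.84: √(9.2K_p) = 10/(2·0.84) = 5.952, so K_p = 35.43/9.2 = 3.85.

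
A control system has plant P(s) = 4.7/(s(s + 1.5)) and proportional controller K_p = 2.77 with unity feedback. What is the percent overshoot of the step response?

Closed-loop characteristic equation: s² + 1.5s + 13.02 = 0, so ω_n = 3.608 rad/s and ζ = 1.5/(2·3.608) = 0.2079.
%OS = 100·exp(−πζ/√(1−ζ²)) = 100·exp(−π·0.2079/√0.9568) = 51.3%.

51.3%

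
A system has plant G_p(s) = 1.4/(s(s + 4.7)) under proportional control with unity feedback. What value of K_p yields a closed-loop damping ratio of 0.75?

Closed-loop characteristic equation: s² + 4.7s + K_p·1.4 = 0.
So ω_n = √(1.4K_p) and 2ζω_n = 4.7, giving ζ = 4.7/(2√(1.4K_p)).
Setting ζ = 0.75: √(1.4K_p) = 4.7/(2·0.75) = 3.133, so K_p = 9.818/1.4 = 7.01.

K_p = 7.01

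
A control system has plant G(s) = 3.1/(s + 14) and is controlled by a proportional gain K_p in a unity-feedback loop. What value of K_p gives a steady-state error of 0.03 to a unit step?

K_p = 146

The loop is type 0, so e_ss(step) = 1/(1 + K_pos) with K_pos = K_p·G(0).
G(0) = 0.2214. Require 1/(1 + K_p·0.2214) = 0.03, so 1 + 0.2214·K_p = 33.33.
K_p = (33.33 − 1)/0.2214 = 146.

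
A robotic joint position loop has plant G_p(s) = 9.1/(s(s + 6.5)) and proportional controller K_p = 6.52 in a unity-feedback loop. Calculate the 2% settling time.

T_s ≈ 1.23 s

Closed-loop characteristic equation: s² + 6.5s + 59.33 = 0, so ω_n = 7.703 rad/s and ζ = 6.5/(2·7.703) = 0.4219.
2% settling time T_s ≈ 4/(ζω_n) = 4/3.25 = 1.23 s.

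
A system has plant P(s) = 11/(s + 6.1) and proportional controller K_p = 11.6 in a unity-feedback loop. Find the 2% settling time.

T_s ≈ 0.0299 s

Closed-loop transfer function: T(s) = K_p·P(s)/(1 + K_p·P(s)) = 127.6/(s + 6.1 + 127.6) = 127.6/(s + 133.7).
Time constant τ = 1/133.7 = 0.007479 s, so the 2% settling time is about 4τ = 0.0299 s.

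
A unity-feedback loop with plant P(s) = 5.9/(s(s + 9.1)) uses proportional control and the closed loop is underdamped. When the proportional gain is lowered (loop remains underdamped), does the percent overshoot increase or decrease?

ζ = 9.1/(2√(5.9K_p)) rises as K_p falls; higher damping means less overshoot.

decrease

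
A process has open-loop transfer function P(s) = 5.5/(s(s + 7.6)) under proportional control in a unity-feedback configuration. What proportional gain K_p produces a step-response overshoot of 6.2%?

From %OS = 100·exp(−πζ/√(1−ζ²)) = 6.2%, ζ = −ln(0.062)/√(π²+ln²(0.062)) = 0.6628.
Characteristic equation s² + 7.6s + 5.5K_p = 0 gives ζ = 7.6/(2√(5.5K_p)).
Setting ζ = 0.6628: √(5.5K_p) = 7.6/(2·0.6628) = 5.733, so K_p = 32.87/5.5 = 5.98.

K_p = 5.98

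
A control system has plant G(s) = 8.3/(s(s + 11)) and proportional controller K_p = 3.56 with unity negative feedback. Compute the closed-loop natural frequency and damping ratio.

ω_n = 5.44 rad/s, ζ = 1.01

1 + K_p·G(s) = 0 gives s² + 11s + 29.55 = 0.
So ω_n² = 29.55 ⇒ ω_n = 5.436 rad/s, and ζ = 11/(2ω_n) = 1.01.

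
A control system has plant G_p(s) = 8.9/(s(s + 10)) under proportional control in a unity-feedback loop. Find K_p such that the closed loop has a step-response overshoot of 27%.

From %OS = 100·exp(−πζ/√(1−ζ²)) = 27%, ζ = −ln(0.27)/√(π²+ln²(0.27)) = 0.3847.
Characteristic equation s² + 10s + 8.9K_p = 0 gives ζ = 10/(2√(8.9K_p)).
Setting ζ = 0.3847: √(8.9K_p) = 10/(2·0.3847) = 13, so K_p = 168.9/8.9 = 19.

K_p = 19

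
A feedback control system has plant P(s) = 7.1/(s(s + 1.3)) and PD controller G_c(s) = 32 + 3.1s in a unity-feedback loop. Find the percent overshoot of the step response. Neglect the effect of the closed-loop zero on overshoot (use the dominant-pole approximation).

2.17%

Forward path: (32 + 3.1s)·7.1/(s(s+1.3)). The closed-loop characteristic equation is s² + (1.3 + 7.1·3.1)s + 7.1·32 = 0.
That is s² + 23.31s + 227.2 = 0, so ω_n = 15.07 rad/s and ζ = 23.31/(2·15.07) = 0.7732.
%OS = 100·exp(−πζ/√(1−ζ²)) = 2.17%.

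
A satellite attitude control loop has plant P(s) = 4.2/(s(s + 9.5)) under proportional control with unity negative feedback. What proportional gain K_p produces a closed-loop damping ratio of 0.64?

K_p = 13.1

Closed-loop characteristic equation: s² + 9.5s + K_p·4.2 = 0.
So ω_n = √(4.2K_p) and 2ζω_n = 9.5, giving ζ = 9.5/(2√(4.2K_p)).
Setting ζ = 0.64: √(4.2K_p) = 9.5/(2·0.64) = 7.422, so K_p = 55.08/4.2 = 13.1.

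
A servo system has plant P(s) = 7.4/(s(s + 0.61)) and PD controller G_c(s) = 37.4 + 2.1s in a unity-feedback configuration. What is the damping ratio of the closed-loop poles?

Forward path: (37.4 + 2.1s)·7.4/(s(s+0.61)). The closed-loop characteristic equation is s² + (0.61 + 7.4·2.1)s + 7.4·37.4 = 0.
That is s² + 16.15s + 276.8 = 0, so ω_n = 16.64 rad/s and ζ = 16.15/(2·16.64) = 0.4854.

ζ = 0.485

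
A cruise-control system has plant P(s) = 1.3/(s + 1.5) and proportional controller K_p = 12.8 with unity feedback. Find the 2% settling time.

Closed-loop transfer function: T(s) = K_p·P(s)/(1 + K_p·P(s)) = 16.64/(s + 1.5 + 16.64) = 16.64/(s + 18.14).
Time constant τ = 1/18.14 = 0.05513 s, so the 2% settling time is about 4τ = 0.221 s.

T_s ≈ 0.221 s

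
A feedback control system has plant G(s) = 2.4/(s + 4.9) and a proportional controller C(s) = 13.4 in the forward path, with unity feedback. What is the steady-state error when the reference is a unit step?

The loop is type 0. Static position error constant K_pos = C(0)·G(0) = 13.4·0.4898 = 6.563.
Steady-state error to a unit step: e_ss = 1/(1+K_pos) = 1/7.563 = 0.132.

0.132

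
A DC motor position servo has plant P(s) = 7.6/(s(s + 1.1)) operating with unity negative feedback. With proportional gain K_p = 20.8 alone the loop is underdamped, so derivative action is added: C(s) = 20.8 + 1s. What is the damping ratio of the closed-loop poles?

ζ = 0.346

Forward path: (20.8 + 1s)·7.6/(s(s+1.1)). The closed-loop characteristic equation is s² + (1.1 + 7.6·1)s + 7.6·20.8 = 0.
That is s² + 8.7s + 158.1 = 0, so ω_n = 12.57 rad/s and ζ = 8.7/(2·12.57) = 0.346.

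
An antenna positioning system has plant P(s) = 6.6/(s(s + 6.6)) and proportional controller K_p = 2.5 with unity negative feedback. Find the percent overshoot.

The closed-loop denominator s² + 6.6s + 16.5 gives ω_n = √16.5 = 4.062 and ζ = 6.6/(2ω_n) = 0.8124.
%OS = 100·exp(−πζ/√(1−ζ²)) = 100·exp(−π·0.8124/√0.34) = 1.26%.

1.26%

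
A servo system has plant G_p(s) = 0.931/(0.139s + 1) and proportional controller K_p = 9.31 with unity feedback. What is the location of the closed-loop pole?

Closed loop: T(s) = K_p·G_p/(1+K_p·G_p) = 8.668/(0.139s + 1 + 8.668), with pole at s = −(1 + 8.668)/0.139 = −69.55.

s = -69.55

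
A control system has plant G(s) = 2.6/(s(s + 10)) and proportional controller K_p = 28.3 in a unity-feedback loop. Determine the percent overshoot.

From 1 + K_pG(s) = 0: s² + 10s + 73.58 = 0 ⇒ ω_n = 8.578, ζ = 0.5829.
%OS = 100·exp(−πζ/√(1−ζ²)) = 100·exp(−π·0.5829/√0.6602) = 10.5%.

10.5%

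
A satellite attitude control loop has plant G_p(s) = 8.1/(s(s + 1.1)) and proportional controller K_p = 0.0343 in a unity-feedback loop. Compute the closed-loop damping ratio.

With unity feedback the closed-loop characteristic equation is s² + 1.1s + 0.0343·8.1 = s² + 1.1s + 0.2778 = 0.
Matching s² + 2ζω_n s + ω_n²: ω_n = √0.2778 = 0.5271 rad/s and 2ζω_n = 1.1, so ζ = 1.1/(2·0.5271) = 1.04.

ζ = 1.04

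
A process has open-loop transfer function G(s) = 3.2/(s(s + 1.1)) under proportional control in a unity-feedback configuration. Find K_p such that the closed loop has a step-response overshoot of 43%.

K_p = 1.4

From %OS = 100·exp(−πζ/√(1−ζ²)) = 43%, ζ = −ln(0.43)/√(π²+ln²(0.43)) = 0.2594.
Characteristic equation s² + 1.1s + 3.2K_p = 0 gives ζ = 1.1/(2√(3.2K_p)).
Setting ζ = 0.2594: √(3.2K_p) = 1.1/(2·0.2594) = 2.12, so K_p = 4.494/3.2 = 1.4.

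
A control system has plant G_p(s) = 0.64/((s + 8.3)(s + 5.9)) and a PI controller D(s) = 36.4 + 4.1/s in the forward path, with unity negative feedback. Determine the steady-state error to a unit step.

0

The open loop D(s)G_p(s) has a pole at the origin (type 1), so the static position error constant is infinite and e_ss = 1/(1+∞) = 0.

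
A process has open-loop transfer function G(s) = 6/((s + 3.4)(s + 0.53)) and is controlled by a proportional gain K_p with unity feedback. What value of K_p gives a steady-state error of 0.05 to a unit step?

The loop is type 0, so e_ss(step) = 1/(1 + K_pos) with K_pos = K_p·G(0).
G(0) = 3.33. Require 1/(1 + K_p·3.33) = 0.05, so 1 + 3.33·K_p = 20.
K_p = (20 − 1)/3.33 = 5.71.

K_p = 5.71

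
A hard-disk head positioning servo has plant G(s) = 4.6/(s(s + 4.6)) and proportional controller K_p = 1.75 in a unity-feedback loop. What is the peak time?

Closed-loop characteristic equation: s² + 4.6s + 8.05 = 0, so ω_n = 2.837 rad/s and ζ = 4.6/(2·2.837) = 0.8106.
Damped frequency ω_d = ω_n√(1−ζ²) = 1.661 rad/s, so peak time T_p = π/ω_d = 1.89 s.

T_p = 1.89 s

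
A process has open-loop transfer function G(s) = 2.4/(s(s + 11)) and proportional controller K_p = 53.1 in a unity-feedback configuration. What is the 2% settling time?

T_s ≈ 0.727 s

From 1 + K_pG(s) = 0: s² + 11s + 127.4 = 0 ⇒ ω_n = 11.29, ζ = 0.4872.
2% settling time T_s ≈ 4/(ζω_n) = 4/5.5 = 0.727 s.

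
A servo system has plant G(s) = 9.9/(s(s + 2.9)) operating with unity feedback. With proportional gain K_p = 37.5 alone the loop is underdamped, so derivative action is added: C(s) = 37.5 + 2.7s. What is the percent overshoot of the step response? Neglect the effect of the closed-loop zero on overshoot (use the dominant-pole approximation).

2.29%

Forward path: (37.5 + 2.7s)·9.9/(s(s+2.9)). The closed-loop characteristic equation is s² + (2.9 + 9.9·2.7)s + 9.9·37.5 = 0.
That is s² + 29.63s + 371.2 = 0, so ω_n = 19.27 rad/s and ζ = 29.63/(2·19.27) = 0.7689.
%OS = 100·exp(−πζ/√(1−ζ²)) = 2.29%.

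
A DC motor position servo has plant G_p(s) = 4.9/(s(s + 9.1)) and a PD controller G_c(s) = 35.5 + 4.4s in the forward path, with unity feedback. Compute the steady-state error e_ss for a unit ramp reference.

0.0523

The loop has one pole at the origin (type 1). Velocity error constant K_v = lim_{s→0} s·G_c(s)G_p(s) = 35.5·4.9/9.1 = 19.12.
Steady-state error to a unit ramp: e_ss = 1/K_v = 0.0523.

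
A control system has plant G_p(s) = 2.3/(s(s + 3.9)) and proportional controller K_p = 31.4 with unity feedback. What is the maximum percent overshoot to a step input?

From 1 + K_pG_p(s) = 0: s² + 3.9s + 72.22 = 0 ⇒ ω_n = 8.498, ζ = 0.2295.
%OS = 100·exp(−πζ/√(1−ζ²)) = 100·exp(−π·0.2295/√0.9473) = 47.7%.

47.7%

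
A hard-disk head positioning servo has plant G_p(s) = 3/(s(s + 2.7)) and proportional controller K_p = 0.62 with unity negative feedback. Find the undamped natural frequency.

ω_n = 1.36 rad/s

With unity feedback the closed-loop characteristic equation is s² + 2.7s + 0.62·3 = s² + 2.7s + 1.86 = 0.
So ω_n² = 1.86 ⇒ ω_n = 1.364 rad/s, and ζ = 2.7/(2ω_n) = 0.99.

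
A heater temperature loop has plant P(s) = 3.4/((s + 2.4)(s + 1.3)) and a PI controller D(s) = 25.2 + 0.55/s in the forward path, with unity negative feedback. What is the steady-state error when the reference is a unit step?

0

The open loop D(s)P(s) has a pole at the origin (type 1), so the static position error constant is infinite and e_ss = 1/(1+∞) = 0.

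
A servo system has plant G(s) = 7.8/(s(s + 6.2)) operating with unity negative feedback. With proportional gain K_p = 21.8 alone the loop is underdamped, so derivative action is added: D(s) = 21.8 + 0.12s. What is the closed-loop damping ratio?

Forward path: (21.8 + 0.12s)·7.8/(s(s+6.2)). The closed-loop characteristic equation is s² + (6.2 + 7.8·0.12)s + 7.8·21.8 = 0.
That is s² + 7.136s + 170 = 0, so ω_n = 13.04 rad/s and ζ = 7.136/(2·13.04) = 0.2736.

ζ = 0.274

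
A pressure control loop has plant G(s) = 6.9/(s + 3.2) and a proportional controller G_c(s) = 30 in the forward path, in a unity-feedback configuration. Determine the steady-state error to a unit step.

0.0152

The loop is type 0. Static position error constant K_pos = G_c(0)·G(0) = 30·2.156 = 64.69.
Steady-state error to a unit step: e_ss = 1/(1+K_pos) = 1/65.69 = 0.0152.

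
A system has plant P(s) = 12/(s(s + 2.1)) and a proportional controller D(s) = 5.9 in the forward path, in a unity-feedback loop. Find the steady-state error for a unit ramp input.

0.0297

The loop has one pole at the origin (type 1). Velocity error constant K_v = lim_{s→0} s·D(s)P(s) = 5.9·12/2.1 = 33.71.
Steady-state error to a unit ramp: e_ss = 1/K_v = 0.0297.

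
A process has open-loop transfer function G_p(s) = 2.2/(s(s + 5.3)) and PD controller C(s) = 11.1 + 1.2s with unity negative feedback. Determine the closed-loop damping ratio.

ζ = 0.803

Forward path: (11.1 + 1.2s)·2.2/(s(s+5.3)). The closed-loop characteristic equation is s² + (5.3 + 2.2·1.2)s + 2.2·11.1 = 0.
That is s² + 7.94s + 24.42 = 0, so ω_n = 4.942 rad/s and ζ = 7.94/(2·4.942) = 0.8034.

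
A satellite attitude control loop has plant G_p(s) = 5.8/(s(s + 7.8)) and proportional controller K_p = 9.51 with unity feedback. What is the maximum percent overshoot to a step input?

Closed-loop characteristic equation: s² + 7.8s + 55.16 = 0, so ω_n = 7.427 rad/s and ζ = 7.8/(2·7.427) = 0.5251.
%OS = 100·exp(−πζ/√(1−ζ²)) = 100·exp(−π·0.5251/√0.7242) = 14.4%.

14.4%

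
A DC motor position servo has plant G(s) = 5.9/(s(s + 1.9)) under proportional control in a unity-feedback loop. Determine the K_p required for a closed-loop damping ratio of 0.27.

Closed-loop characteristic equation: s² + 1.9s + K_p·5.9 = 0.
So ω_n = √(5.9K_p) and 2ζω_n = 1.9, giving ζ = 1.9/(2√(5.9K_p)).
Setting ζ = 0.27: √(5.9K_p) = 1.9/(2·0.27) = 3.519, so K_p = 12.38/5.9 = 2.1.

K_p = 2.1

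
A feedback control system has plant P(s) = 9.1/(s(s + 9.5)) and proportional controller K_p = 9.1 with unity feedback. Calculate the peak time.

T_p = 0.405 s

From 1 + K_pP(s) = 0: s² + 9.5s + 82.81 = 0 ⇒ ω_n = 9.1, ζ = 0.522.
Damped frequency ω_d = ω_n√(1−ζ²) = 7.762 rad/s, so peak time T_p = π/ω_d = 0.405 s.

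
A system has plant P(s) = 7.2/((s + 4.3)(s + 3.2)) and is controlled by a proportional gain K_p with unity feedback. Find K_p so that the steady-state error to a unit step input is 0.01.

K_p = 189

The loop is type 0, so e_ss(step) = 1/(1 + K_pos) with K_pos = K_p·P(0).
P(0) = 0.5233. Require 1/(1 + K_p·0.5233) = 0.01, so 1 + 0.5233·K_p = 100.
K_p = (100 − 1)/0.5233 = 189.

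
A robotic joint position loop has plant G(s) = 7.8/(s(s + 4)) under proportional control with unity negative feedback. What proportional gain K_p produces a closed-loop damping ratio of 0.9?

K_p = 0.633

Closed-loop characteristic equation: s² + 4s + K_p·7.8 = 0.
So ω_n = √(7.8K_p) and 2ζω_n = 4, giving ζ = 4/(2√(7.8K_p)).
Setting ζ = 0.9: √(7.8K_p) = 4/(2·0.9) = 2.222, so K_p = 4.938/7.8 = 0.633.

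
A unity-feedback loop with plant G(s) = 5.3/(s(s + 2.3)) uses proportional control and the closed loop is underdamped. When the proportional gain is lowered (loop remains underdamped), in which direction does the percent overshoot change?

decrease

ζ = 2.3/(2√(5.3K_p)) rises as K_p falls; higher damping means less overshoot.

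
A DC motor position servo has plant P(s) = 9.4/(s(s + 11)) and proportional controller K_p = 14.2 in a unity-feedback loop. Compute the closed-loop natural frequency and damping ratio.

The closed-loop denominator is s(s+11) + 14.2·9.4 = s² + 11s + 133.5.
So ω_n² = 133.5 ⇒ ω_n = 11.55 rad/s, and ζ = 11/(2ω_n) = 0.476.

ω_n = 11.6 rad/s, ζ = 0.476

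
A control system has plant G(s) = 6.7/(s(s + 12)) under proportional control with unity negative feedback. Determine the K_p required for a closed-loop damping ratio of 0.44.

Closed-loop characteristic equation: s² + 12s + K_p·6.7 = 0.
So ω_n = √(6.7K_p) and 2ζω_n = 12, giving ζ = 12/(2√(6.7K_p)).
Setting ζ = 0.44: √(6.7K_p) = 12/(2·0.44) = 13.64, so K_p = 186/6.7 = 27.8.

K_p = 27.8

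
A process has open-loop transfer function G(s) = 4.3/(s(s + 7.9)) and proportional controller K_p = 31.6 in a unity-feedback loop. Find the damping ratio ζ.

ζ = 0.339

The closed-loop denominator is s(s+7.9) + 31.6·4.3 = s² + 7.9s + 135.9.
So ω_n² = 135.9 ⇒ ω_n = 11.66 rad/s, and ζ = 7.9/(2ω_n) = 0.339.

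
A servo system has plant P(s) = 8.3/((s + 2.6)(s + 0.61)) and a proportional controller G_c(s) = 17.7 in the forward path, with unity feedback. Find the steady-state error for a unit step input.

0.0107

The loop is type 0. Static position error constant K_pos = G_c(0)·P(0) = 17.7·5.233 = 92.63.
Steady-state error to a unit step: e_ss = 1/(1+K_pos) = 1/93.63 = 0.0107.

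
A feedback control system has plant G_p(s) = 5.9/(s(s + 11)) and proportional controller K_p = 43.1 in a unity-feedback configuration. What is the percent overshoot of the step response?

31.5%

The closed-loop denominator s² + 11s + 254.3 gives ω_n = √254.3 = 15.95 and ζ = 11/(2ω_n) = 0.3449.
%OS = 100·exp(−πζ/√(1−ζ²)) = 100·exp(−π·0.3449/√0.881) = 31.5%.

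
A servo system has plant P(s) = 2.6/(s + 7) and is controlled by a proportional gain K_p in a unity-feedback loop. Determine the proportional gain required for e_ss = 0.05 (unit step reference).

K_p = 51.2

Steady-state error for a unit step on this type-0 loop is 1/(1 + K_p·P(0)).
P(0) = 0.3714. Require 1/(1 + K_p·0.3714) = 0.05, so 1 + 0.3714·K_p = 20.
K_p = (20 − 1)/0.3714 = 51.2.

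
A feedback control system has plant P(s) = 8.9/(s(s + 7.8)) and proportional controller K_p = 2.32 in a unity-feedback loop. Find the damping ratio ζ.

ζ = 0.858

With unity feedback the closed-loop characteristic equation is s² + 7.8s + 2.32·8.9 = s² + 7.8s + 20.65 = 0.
Matching s² + 2ζω_n s + ω_n²: ω_n = √20.65 = 4.544 rad/s and 2ζω_n = 7.8, so ζ = 7.8/(2·4.544) = 0.858.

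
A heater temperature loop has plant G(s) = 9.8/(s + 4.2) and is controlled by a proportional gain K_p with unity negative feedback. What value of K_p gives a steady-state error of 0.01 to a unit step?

K_p = 42.4

The loop is type 0, so e_ss(step) = 1/(1 + K_pos) with K_pos = K_p·G(0).
G(0) = 2.333. Require 1/(1 + K_p·2.333) = 0.01, so 1 + 2.333·K_p = 100.
K_p = (100 − 1)/2.333 = 42.4.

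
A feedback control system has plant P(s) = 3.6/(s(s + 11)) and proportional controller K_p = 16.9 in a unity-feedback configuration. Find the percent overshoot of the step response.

The closed-loop denominator s² + 11s + 60.84 gives ω_n = √60.84 = 7.8 and ζ = 11/(2ω_n) = 0.7051.
%OS = 100·exp(−πζ/√(1−ζ²)) = 100·exp(−π·0.7051/√0.5028) = 4.4%.

4.4%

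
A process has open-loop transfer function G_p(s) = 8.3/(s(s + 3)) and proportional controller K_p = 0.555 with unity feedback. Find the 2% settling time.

T_s ≈ 2.67 s

From 1 + K_pG_p(s) = 0: s² + 3s + 4.607 = 0 ⇒ ω_n = 2.146, ζ = 0.6989.
2% settling time T_s ≈ 4/(ζω_n) = 4/1.5 = 2.67 s.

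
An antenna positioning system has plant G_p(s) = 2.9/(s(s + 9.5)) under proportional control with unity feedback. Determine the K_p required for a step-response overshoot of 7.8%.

From %OS = 100·exp(−πζ/√(1−ζ²)) = 7.8%, ζ = −ln(0.078)/√(π²+ln²(0.078)) = 0.6304.
Characteristic equation s² + 9.5s + 2.9K_p = 0 gives ζ = 9.5/(2√(2.9K_p)).
Setting ζ = 0.6304: √(2.9K_p) = 9.5/(2·0.6304) = 7.535, so K_p = 56.78/2.9 = 19.6.

K_p = 19.6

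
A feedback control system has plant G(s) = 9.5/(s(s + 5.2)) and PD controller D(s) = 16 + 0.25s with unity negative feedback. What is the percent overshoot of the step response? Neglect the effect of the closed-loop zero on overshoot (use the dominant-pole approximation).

Forward path: (16 + 0.25s)·9.5/(s(s+5.2)). The closed-loop characteristic equation is s² + (5.2 + 9.5·0.25)s + 9.5·16 = 0.
That is s² + 7.575s + 152 = 0, so ω_n = 12.33 rad/s and ζ = 7.575/(2·12.33) = 0.3072.
%OS = 100·exp(−πζ/√(1−ζ²)) = 36.3%.

36.3%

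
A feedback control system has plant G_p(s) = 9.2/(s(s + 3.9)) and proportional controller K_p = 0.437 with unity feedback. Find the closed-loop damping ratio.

The closed-loop denominator is s(s+3.9) + 0.437·9.2 = s² + 3.9s + 4.02.
So ω_n² = 4.02 ⇒ ω_n = 2.005 rad/s, and ζ = 3.9/(2ω_n) = 0.973.

ζ = 0.973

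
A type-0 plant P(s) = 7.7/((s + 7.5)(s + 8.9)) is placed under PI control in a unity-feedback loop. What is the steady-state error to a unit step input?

The PI controller's integrator makes the forward path type 1, so e_ss to a step is zero.

0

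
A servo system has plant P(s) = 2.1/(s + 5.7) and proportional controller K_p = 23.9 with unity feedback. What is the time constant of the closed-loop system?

Closed-loop transfer function: T(s) = K_p·P(s)/(1 + K_p·P(s)) = 50.19/(s + 5.7 + 50.19) = 50.19/(s + 55.89).
Time constant τ = 1/55.89 = 0.0179 s.

τ = 0.0179 s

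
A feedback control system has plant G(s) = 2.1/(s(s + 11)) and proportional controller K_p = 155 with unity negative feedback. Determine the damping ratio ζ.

ζ = 0.305

1 + K_p·G(s) = 0 gives s² + 11s + 325.5 = 0.
Matching s² + 2ζω_n s + ω_n²: ω_n = √325.5 = 18.04 rad/s and 2ζω_n = 11, so ζ = 11/(2·18.04) = 0.305.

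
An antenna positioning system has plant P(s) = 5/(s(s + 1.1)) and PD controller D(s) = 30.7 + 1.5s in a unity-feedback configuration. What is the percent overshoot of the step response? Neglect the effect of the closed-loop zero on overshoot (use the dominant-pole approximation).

Forward path: (30.7 + 1.5s)·5/(s(s+1.1)). The closed-loop characteristic equation is s² + (1.1 + 5·1.5)s + 5·30.7 = 0.
That is s² + 8.6s + 153.5 = 0, so ω_n = 12.39 rad/s and ζ = 8.6/(2·12.39) = 0.3471.
%OS = 100·exp(−πζ/√(1−ζ²)) = 31.3%.

31.3%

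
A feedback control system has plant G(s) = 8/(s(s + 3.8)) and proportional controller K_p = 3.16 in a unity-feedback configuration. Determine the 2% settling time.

From 1 + K_pG(s) = 0: s² + 3.8s + 25.28 = 0 ⇒ ω_n = 5.028, ζ = 0.3779.
2% settling time T_s ≈ 4/(ζω_n) = 4/1.9 = 2.11 s.

T_s ≈ 2.11 s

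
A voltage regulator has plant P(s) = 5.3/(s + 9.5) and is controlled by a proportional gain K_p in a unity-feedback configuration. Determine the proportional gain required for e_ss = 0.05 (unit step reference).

K_p = 34.1

The loop is type 0, so e_ss(step) = 1/(1 + K_pos) with K_pos = K_p·P(0).
P(0) = 0.5579. Require 1/(1 + K_p·0.5579) = 0.05, so 1 + 0.5579·K_p = 20.
K_p = (20 − 1)/0.5579 = 34.1.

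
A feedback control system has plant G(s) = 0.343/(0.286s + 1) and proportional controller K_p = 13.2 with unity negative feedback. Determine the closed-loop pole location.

Closed loop: T(s) = K_p·G/(1+K_p·G) = 4.528/(0.286s + 1 + 4.528), with pole at s = −(1 + 4.528)/0.286 = −19.33.

s = -19.33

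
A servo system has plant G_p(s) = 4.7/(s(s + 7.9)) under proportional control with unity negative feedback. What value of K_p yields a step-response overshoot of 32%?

K_p = 28.6

From %OS = 100·exp(−πζ/√(1−ζ²)) = 32%, ζ = −ln(0.32)/√(π²+ln²(0.32)) = 0.341.
Characteristic equation s² + 7.9s + 4.7K_p = 0 gives ζ = 7.9/(2√(4.7K_p)).
Setting ζ = 0.341: √(4.7K_p) = 7.9/(2·0.341) = 11.58, so K_p = 134.2/4.7 = 28.6.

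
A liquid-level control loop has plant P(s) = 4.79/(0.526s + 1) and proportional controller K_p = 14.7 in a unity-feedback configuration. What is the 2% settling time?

Closed loop: T(s) = K_p·P/(1+K_p·P) = 70.41/(0.526s + 1 + 70.41), with pole at s = −(1 + 70.41)/0.526 = −135.8.
τ = 1/135.8 = 0.007366 s, so 2% settling time ≈ 4τ = 0.0295 s.

T_s ≈ 0.0295 s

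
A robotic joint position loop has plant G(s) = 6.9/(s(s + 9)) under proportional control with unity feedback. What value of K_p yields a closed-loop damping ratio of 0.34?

K_p = 25.4

Closed-loop characteristic equation: s² + 9s + K_p·6.9 = 0.
So ω_n = √(6.9K_p) and 2ζω_n = 9, giving ζ = 9/(2√(6.9K_p)).
Setting ζ = 0.34: √(6.9K_p) = 9/(2·0.34) = 13.24, so K_p = 175.2/6.9 = 25.4.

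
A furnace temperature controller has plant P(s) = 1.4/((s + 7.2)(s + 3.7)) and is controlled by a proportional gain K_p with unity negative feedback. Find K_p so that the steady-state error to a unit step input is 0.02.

Steady-state error for a unit step on this type-0 loop is 1/(1 + K_p·P(0)).
P(0) = 0.05255. Require 1/(1 + K_p·0.05255) = 0.02, so 1 + 0.05255·K_p = 50.
K_p = (50 − 1)/0.05255 = 932.

K_p = 932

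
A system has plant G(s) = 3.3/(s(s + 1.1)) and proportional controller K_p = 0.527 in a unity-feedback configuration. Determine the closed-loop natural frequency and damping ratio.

ω_n = 1.32 rad/s, ζ = 0.417

The closed-loop denominator is s(s+1.1) + 0.527·3.3 = s² + 1.1s + 1.739.
Matching s² + 2ζω_n s + ω_n²: ω_n = √1.739 = 1.319 rad/s and 2ζω_n = 1.1, so ζ = 1.1/(2·1.319) = 0.417.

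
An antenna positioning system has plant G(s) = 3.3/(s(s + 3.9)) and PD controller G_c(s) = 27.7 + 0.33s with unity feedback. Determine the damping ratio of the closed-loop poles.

Forward path: (27.7 + 0.33s)·3.3/(s(s+3.9)). The closed-loop characteristic equation is s² + (3.9 + 3.3·0.33)s + 3.3·27.7 = 0.
That is s² + 4.989s + 91.41 = 0, so ω_n = 9.561 rad/s and ζ = 4.989/(2·9.561) = 0.2609.

ζ = 0.261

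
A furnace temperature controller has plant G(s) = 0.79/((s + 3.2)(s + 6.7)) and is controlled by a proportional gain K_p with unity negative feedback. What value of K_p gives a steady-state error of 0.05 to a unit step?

The loop is type 0, so e_ss(step) = 1/(1 + K_pos) with K_pos = K_p·G(0).
G(0) = 0.03685. Require 1/(1 + K_p·0.03685) = 0.05, so 1 + 0.03685·K_p = 20.
K_p = (20 − 1)/0.03685 = 516.

K_p = 516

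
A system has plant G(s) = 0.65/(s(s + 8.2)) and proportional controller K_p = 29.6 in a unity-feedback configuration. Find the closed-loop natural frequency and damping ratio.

ω_n = 4.39 rad/s, ζ = 0.935

With unity feedback the closed-loop characteristic equation is s² + 8.2s + 29.6·0.65 = s² + 8.2s + 19.24 = 0.
Matching s² + 2ζω_n s + ω_n²: ω_n = √19.24 = 4.386 rad/s and 2ζω_n = 8.2, so ζ = 8.2/(2·4.386) = 0.935.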